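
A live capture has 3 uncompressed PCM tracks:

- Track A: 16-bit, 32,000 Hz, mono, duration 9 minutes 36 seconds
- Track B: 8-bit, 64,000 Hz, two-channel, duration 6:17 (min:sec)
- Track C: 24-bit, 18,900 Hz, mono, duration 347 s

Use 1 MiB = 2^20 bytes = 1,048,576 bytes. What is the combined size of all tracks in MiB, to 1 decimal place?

99.9 MiB

Track A: 9 minutes 36 seconds = 576 s; 32,000 × 576 × 2 × 1 = 36,864,000 bytes.
Track B: 6:17 (min:sec) = 377 s; 64,000 × 377 × 1 × 2 = 48,256,000 bytes.
Track C: 18,900 × 347 × 3 × 1 = 19,674,900 bytes.
Total = 104,794,900 bytes = 99.9 MiB.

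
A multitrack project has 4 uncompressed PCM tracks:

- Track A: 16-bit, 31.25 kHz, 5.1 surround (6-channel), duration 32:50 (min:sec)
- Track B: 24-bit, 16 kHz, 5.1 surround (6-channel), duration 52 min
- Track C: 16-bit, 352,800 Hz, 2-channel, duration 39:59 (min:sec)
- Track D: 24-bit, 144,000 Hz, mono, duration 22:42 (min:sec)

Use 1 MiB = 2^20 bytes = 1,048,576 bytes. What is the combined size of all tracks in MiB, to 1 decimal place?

Track A: 32:50 (min:sec) = 1,970 s; 31,250 × 1,970 × 2 × 6 = 738,750,000 bytes.
Track B: 52 min = 3,120 s; 16,000 × 3,120 × 3 × 6 = 898,560,000 bytes.
Track C: 39:59 (min:sec) = 2,399 s; 352,800 × 2,399 × 2 × 2 = 3,385,468,800 bytes.
Track D: 22:42 (min:sec) = 1,362 s; 144,000 × 1,362 × 3 × 1 = 588,384,000 bytes.
Total = 5,611,162,800 bytes = 5351.2 MiB.

5351.2 MiB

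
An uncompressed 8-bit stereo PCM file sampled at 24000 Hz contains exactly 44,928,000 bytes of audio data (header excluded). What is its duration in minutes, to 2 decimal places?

Byte rate = 24,000 × 1 × 2 = 48,000 bytes/s.
Duration = 44,928,000 / 48,000 = 936 s.
936 s / 60 = 15.60 minutes.

15.60 minutes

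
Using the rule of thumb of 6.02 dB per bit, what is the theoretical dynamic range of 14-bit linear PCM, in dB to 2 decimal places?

84.28 dB

14 × 6.02 = 84.28 dB.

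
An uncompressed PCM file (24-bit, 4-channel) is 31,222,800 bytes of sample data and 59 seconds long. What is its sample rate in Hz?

Bytes = sample_rate × seconds × bytes_per_sample × channels.
sample_rate = 31,222,800 / (59 × 3 × 4) = 31,222,800 / 708 = 44,100 Hz.

44,100 Hz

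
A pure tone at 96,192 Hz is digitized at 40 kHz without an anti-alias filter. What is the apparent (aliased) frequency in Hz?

16,192 Hz

Nyquist = 40,000/2 = 20,000 Hz; 96,192 Hz exceeds it.
Alias = |96,192 − 2×40,000| = |96,192 − 80,000| = 16,192 Hz.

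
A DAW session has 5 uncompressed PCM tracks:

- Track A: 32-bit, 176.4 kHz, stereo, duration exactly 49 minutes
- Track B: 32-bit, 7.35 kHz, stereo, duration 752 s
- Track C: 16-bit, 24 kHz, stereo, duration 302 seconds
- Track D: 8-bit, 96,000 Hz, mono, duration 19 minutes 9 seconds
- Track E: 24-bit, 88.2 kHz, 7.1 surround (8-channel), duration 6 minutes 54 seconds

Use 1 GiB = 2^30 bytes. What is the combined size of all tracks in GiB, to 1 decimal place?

4.9 GiB

Track A: exactly 49 minutes = 2,940 s; 176,400 × 2,940 × 4 × 2 = 4,148,928,000 bytes.
Track B: 7,350 × 752 × 4 × 2 = 44,217,600 bytes.
Track C: 24,000 × 302 × 2 × 2 = 28,992,000 bytes.
Track D: 19 minutes 9 seconds = 1,149 s; 96,000 × 1,149 × 1 × 1 = 110,304,000 bytes.
Track E: 6 minutes 54 seconds = 414 s; 88,200 × 414 × 3 × 8 = 876,355,200 bytes.
Total = 5,208,796,800 bytes = 4.9 GiB.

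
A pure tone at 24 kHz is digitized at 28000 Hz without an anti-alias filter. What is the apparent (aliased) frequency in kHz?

Nyquist = 28,000/2 = 14,000 Hz; 24,000 Hz exceeds it.
Alias = |24,000 − 1×28,000| = |24,000 − 28,000| = 4,000 Hz = 4 kHz.

4 kHz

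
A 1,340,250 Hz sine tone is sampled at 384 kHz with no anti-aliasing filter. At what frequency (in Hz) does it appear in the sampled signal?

Nyquist = 384,000/2 = 192,000 Hz; 1,340,250 Hz exceeds it.
Alias = |1,340,250 − 3×384,000| = |1,340,250 − 1,152,000| = 188,250 Hz.

188,250 Hz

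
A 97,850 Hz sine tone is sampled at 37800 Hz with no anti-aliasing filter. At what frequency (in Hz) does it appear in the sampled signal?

15,550 Hz

Nyquist = 37,800/2 = 18,900 Hz; 97,850 Hz exceeds it.
Alias = |97,850 − 3×37,800| = |97,850 − 113,400| = 15,550 Hz.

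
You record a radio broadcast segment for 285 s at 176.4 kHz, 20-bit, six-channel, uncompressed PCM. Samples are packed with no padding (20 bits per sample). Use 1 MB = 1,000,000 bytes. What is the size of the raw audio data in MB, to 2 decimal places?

Bits = 176,400 × 285 × 20 × 6 = 6,032,880,000 bits = 754,110,000 bytes.
754,110,000 / 1,000,000 = 754.11 MB.

754.11 MB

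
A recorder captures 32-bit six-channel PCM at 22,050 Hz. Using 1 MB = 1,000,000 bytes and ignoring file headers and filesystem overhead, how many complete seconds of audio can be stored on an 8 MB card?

15 seconds

Uncompressed byte rate = 22,050 × 4 × 6 = 529,200 bytes/s.
Capacity = 8 × 1,000,000 = 8,000,000 bytes.
8,000,000 / 529,200 ≈ 15.12 s → 15 seconds.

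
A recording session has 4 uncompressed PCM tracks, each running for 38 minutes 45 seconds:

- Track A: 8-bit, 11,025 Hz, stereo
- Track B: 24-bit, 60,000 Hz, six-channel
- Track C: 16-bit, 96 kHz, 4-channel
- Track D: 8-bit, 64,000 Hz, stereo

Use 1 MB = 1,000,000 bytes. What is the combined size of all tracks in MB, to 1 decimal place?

4645.5 MB

38 minutes 45 seconds = 2,325 s.
Track A: 11,025 × 2,325 × 1 × 2 = 51,266,250 bytes.
Track B: 60,000 × 2,325 × 3 × 6 = 2,511,000,000 bytes.
Track C: 96,000 × 2,325 × 2 × 4 = 1,785,600,000 bytes.
Track D: 64,000 × 2,325 × 1 × 2 = 297,600,000 bytes.
Total = 4,645,466,250 bytes = 4645.5 MB.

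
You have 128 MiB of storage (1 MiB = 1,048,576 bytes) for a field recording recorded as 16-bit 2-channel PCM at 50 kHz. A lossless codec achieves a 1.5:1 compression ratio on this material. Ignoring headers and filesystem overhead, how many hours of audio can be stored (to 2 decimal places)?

Uncompressed byte rate = 50,000 × 2 × 2 = 200,000 bytes/s.
After 1.5:1 compression, effective rate ≈ 133333.33 bytes/s.
Capacity = 128 × 1,048,576 = 134,217,728 bytes.
134,217,728 / effective rate ≈ 1006.63 s → 0.28 hours.

0.28 hours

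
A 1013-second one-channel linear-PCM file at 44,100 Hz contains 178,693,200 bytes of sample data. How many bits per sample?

Bytes per sample = 178,693,200 / (44,100 × 1,013 × 1) = 178,693,200 / 44,673,300 = 4.
Bit depth = 4 × 8 = 32 bits.

32 bits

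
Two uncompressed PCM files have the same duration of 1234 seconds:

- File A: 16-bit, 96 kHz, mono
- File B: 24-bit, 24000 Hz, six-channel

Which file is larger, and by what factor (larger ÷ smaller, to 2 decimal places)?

File B, by a factor of 2.25

File A: 96,000 × 2 × 1 = 192,000 bytes/s.
File B: 24,000 × 3 × 6 = 432,000 bytes/s.
File B is larger; ratio = 533,088,000 / 236,928,000 = 2.25.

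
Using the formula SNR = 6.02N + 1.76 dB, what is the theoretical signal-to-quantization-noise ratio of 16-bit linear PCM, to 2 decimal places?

98.08 dB

6.02 × 16 + 1.76 = 98.08 dB.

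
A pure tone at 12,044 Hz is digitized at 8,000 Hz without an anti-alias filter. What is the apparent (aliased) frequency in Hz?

3,956 Hz

Nyquist = 8,000/2 = 4,000 Hz; 12,044 Hz exceeds it.
Alias = |12,044 − 2×8,000| = |12,044 − 16,000| = 3,956 Hz.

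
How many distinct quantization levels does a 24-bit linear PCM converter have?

16,777,216 levels

2^24 = 16,777,216.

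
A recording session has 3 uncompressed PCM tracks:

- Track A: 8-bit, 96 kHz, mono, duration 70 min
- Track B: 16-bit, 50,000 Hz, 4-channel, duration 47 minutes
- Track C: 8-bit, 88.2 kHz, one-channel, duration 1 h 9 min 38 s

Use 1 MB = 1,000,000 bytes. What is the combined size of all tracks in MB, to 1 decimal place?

Track A: 70 min = 4,200 s; 96,000 × 4,200 × 1 × 1 = 403,200,000 bytes.
Track B: 47 minutes = 2,820 s; 50,000 × 2,820 × 2 × 4 = 1,128,000,000 bytes.
Track C: 1 h 9 min 38 s = 4,178 s; 88,200 × 4,178 × 1 × 1 = 368,499,600 bytes.
Total = 1,899,699,600 bytes = 1899.7 MB.

1899.7 MB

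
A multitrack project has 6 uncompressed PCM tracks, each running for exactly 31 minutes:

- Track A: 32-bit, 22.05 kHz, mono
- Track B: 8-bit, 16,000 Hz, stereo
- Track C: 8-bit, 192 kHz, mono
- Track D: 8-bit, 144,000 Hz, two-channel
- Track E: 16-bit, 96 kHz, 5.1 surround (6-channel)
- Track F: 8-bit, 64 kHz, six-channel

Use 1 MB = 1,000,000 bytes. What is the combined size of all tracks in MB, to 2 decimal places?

exactly 31 minutes = 1,860 s.
Track A: 22,050 × 1,860 × 4 × 1 = 164,052,000 bytes.
Track B: 16,000 × 1,860 × 1 × 2 = 59,520,000 bytes.
Track C: 192,000 × 1,860 × 1 × 1 = 357,120,000 bytes.
Track D: 144,000 × 1,860 × 1 × 2 = 535,680,000 bytes.
Track E: 96,000 × 1,860 × 2 × 6 = 2,142,720,000 bytes.
Track F: 64,000 × 1,860 × 1 × 6 = 714,240,000 bytes.
Total = 3,973,332,000 bytes = 3973.33 MB.

3973.33 MB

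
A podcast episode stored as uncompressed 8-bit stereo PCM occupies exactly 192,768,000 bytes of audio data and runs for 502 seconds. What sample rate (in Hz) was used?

Bytes = sample_rate × seconds × bytes_per_sample × channels.
sample_rate = 192,768,000 / (502 × 1 × 2) = 192,768,000 / 1,004 = 192,000 Hz.

192,000 Hz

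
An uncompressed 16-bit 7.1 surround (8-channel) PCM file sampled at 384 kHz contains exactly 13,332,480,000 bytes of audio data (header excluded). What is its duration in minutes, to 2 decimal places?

Byte rate = 384,000 × 2 × 8 = 6,144,000 bytes/s.
Duration = 13,332,480,000 / 6,144,000 = 2,170 s.
2,170 s / 60 = 36.17 minutes.

36.17 minutes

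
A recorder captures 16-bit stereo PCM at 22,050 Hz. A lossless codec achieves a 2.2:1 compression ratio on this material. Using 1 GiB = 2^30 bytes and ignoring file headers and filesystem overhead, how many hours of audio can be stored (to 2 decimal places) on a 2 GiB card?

14.88 hours

Uncompressed byte rate = 22,050 × 2 × 2 = 88,200 bytes/s.
After 2.2:1 compression, effective rate ≈ 40090.91 bytes/s.
Capacity = 2 × 1,073,741,824 = 2,147,483,648 bytes.
2,147,483,648 / effective rate ≈ 53565.35 s → 14.88 hours.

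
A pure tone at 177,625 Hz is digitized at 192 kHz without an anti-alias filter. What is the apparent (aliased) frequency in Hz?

Nyquist = 192,000/2 = 96,000 Hz; 177,625 Hz exceeds it.
Alias = |177,625 − 1×192,000| = |177,625 − 192,000| = 14,375 Hz.

14,375 Hz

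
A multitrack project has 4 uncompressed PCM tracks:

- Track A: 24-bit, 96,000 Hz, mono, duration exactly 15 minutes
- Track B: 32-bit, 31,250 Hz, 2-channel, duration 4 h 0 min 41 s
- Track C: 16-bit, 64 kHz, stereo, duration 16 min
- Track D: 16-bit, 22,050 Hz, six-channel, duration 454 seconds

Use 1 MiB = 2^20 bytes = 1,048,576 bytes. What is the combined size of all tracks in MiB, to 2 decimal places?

4039.13 MiB

Track A: exactly 15 minutes = 900 s; 96,000 × 900 × 3 × 1 = 259,200,000 bytes.
Track B: 4 h 0 min 41 s = 14,441 s; 31,250 × 14,441 × 4 × 2 = 3,610,250,000 bytes.
Track C: 16 min = 960 s; 64,000 × 960 × 2 × 2 = 245,760,000 bytes.
Track D: 22,050 × 454 × 2 × 6 = 120,128,400 bytes.
Total = 4,235,338,400 bytes = 4039.13 MiB.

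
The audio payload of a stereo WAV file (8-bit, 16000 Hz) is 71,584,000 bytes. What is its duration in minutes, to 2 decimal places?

37.28 minutes

Byte rate = 16,000 × 1 × 2 = 32,000 bytes/s.
Duration = 71,584,000 / 32,000 = 2,237 s.
2,237 s / 60 = 37.28 minutes.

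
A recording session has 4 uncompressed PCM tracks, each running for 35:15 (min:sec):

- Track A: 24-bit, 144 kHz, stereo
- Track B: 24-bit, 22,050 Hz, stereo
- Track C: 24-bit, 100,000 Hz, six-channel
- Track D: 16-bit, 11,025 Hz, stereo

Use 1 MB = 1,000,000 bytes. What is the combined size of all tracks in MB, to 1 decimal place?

6007.4 MB

35:15 (min:sec) = 2,115 s.
Track A: 144,000 × 2,115 × 3 × 2 = 1,827,360,000 bytes.
Track B: 22,050 × 2,115 × 3 × 2 = 279,814,500 bytes.
Track C: 100,000 × 2,115 × 3 × 6 = 3,807,000,000 bytes.
Track D: 11,025 × 2,115 × 2 × 2 = 93,271,500 bytes.
Total = 6,007,446,000 bytes = 6007.4 MB.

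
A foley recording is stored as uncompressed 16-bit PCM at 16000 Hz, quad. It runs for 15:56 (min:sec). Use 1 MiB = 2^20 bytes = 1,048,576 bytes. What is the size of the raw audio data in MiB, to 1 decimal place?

Duration = 15:56 (min:sec) = 956 s.
Bytes = 16,000 samples/s × 956 s × 2 bytes/sample × 4 ch = 122,368,000 bytes.
122,368,000 / 1,048,576 = 116.7 MiB.

116.7 MiB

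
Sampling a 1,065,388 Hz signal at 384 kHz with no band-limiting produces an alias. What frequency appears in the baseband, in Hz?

Nyquist = 384,000/2 = 192,000 Hz; 1,065,388 Hz exceeds it.
Alias = |1,065,388 − 3×384,000| = |1,065,388 − 1,152,000| = 86,612 Hz.

86,612 Hz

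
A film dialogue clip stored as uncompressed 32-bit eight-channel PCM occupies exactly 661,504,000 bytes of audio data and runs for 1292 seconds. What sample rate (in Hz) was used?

Bytes = sample_rate × seconds × bytes_per_sample × channels.
sample_rate = 661,504,000 / (1,292 × 4 × 8) = 661,504,000 / 41,344 = 16,000 Hz.

16,000 Hz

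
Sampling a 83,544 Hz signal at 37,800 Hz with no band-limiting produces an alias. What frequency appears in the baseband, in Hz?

Nyquist = 37,800/2 = 18,900 Hz; 83,544 Hz exceeds it.
Alias = |83,544 − 2×37,800| = |83,544 − 75,600| = 7,944 Hz.

7,944 Hz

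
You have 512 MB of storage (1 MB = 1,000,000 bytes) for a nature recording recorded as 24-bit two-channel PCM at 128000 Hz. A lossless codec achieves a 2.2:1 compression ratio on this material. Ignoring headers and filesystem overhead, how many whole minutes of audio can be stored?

Uncompressed byte rate = 128,000 × 3 × 2 = 768,000 bytes/s.
After 2.2:1 compression, effective rate ≈ 349090.91 bytes/s.
Capacity = 512 × 1,000,000 = 512,000,000 bytes.
512,000,000 / effective rate ≈ 1466.67 s → 24 minutes.

24 minutes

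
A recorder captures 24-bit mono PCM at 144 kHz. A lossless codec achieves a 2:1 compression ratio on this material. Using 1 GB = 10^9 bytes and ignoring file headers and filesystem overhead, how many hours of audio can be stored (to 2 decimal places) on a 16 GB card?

20.58 hours

Uncompressed byte rate = 144,000 × 3 × 1 = 432,000 bytes/s.
After 2:1 compression, effective rate ≈ 216000 bytes/s.
Capacity = 16 × 1,000,000,000 = 16,000,000,000 bytes.
16,000,000,000 / effective rate ≈ 74074.07 s → 20.58 hours.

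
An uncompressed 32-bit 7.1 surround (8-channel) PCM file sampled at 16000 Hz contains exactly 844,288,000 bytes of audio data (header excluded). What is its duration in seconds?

1,649 seconds

Byte rate = 16,000 × 4 × 8 = 512,000 bytes/s.
Duration = 844,288,000 / 512,000 = 1,649 s.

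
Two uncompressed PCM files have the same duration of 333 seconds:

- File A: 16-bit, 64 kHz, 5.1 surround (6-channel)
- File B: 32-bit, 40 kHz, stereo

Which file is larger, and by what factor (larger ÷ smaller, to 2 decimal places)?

File A: 64,000 × 2 × 6 = 768,000 bytes/s.
File B: 40,000 × 4 × 2 = 320,000 bytes/s.
File A is larger; ratio = 255,744,000 / 106,560,000 = 2.40.

File A, by a factor of 2.40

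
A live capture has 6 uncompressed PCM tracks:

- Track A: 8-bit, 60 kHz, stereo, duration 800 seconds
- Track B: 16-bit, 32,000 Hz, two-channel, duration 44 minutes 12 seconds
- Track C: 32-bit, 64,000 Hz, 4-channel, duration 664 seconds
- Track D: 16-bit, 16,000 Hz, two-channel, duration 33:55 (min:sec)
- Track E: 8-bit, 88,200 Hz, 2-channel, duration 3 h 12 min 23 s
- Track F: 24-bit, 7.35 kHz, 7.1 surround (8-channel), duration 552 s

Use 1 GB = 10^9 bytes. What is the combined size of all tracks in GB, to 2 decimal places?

3.38 GB

Track A: 60,000 × 800 × 1 × 2 = 96,000,000 bytes.
Track B: 44 minutes 12 seconds = 2,652 s; 32,000 × 2,652 × 2 × 2 = 339,456,000 bytes.
Track C: 64,000 × 664 × 4 × 4 = 679,936,000 bytes.
Track D: 33:55 (min:sec) = 2,035 s; 16,000 × 2,035 × 2 × 2 = 130,240,000 bytes.
Track E: 3 h 12 min 23 s = 11,543 s; 88,200 × 11,543 × 1 × 2 = 2,036,185,200 bytes.
Track F: 7,350 × 552 × 3 × 8 = 97,372,800 bytes.
Total = 3,379,190,000 bytes = 3.38 GB.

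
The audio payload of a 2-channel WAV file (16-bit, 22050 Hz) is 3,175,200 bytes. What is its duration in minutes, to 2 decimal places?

0.60 minutes

Byte rate = 22,050 × 2 × 2 = 88,200 bytes/s.
Duration = 3,175,200 / 88,200 = 36 s.
36 s / 60 = 0.60 minutes.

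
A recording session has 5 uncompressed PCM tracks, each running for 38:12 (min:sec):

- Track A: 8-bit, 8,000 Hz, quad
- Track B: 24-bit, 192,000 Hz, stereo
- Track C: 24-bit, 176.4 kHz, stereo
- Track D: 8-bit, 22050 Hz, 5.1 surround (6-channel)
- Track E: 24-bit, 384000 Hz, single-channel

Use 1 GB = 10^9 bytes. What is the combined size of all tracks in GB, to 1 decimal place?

8.1 GB

38:12 (min:sec) = 2,292 s.
Track A: 8,000 × 2,292 × 1 × 4 = 73,344,000 bytes.
Track B: 192,000 × 2,292 × 3 × 2 = 2,640,384,000 bytes.
Track C: 176,400 × 2,292 × 3 × 2 = 2,425,852,800 bytes.
Track D: 22,050 × 2,292 × 1 × 6 = 303,231,600 bytes.
Track E: 384,000 × 2,292 × 3 × 1 = 2,640,384,000 bytes.
Total = 8,083,196,400 bytes = 8.1 GB.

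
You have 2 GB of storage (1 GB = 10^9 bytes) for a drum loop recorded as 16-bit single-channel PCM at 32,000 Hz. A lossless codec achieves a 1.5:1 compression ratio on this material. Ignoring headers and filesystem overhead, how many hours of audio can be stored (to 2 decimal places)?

13.02 hours

Uncompressed byte rate = 32,000 × 2 × 1 = 64,000 bytes/s.
After 1.5:1 compression, effective rate ≈ 42666.67 bytes/s.
Capacity = 2 × 1,000,000,000 = 2,000,000,000 bytes.
2,000,000,000 / effective rate ≈ 46875 s → 13.02 hours.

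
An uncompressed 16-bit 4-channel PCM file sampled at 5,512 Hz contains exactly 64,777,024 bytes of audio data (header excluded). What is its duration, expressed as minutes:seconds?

24:29

Byte rate = 5,512 × 2 × 4 = 44,096 bytes/s.
Duration = 64,777,024 / 44,096 = 1,469 s.
1,469 s = 24:29.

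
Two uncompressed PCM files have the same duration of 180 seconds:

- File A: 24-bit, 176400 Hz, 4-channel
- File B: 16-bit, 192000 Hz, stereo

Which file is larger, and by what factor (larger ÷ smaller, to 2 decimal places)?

File A: 176,400 × 3 × 4 = 2,116,800 bytes/s.
File B: 192,000 × 2 × 2 = 768,000 bytes/s.
File A is larger; ratio = 381,024,000 / 138,240,000 = 2.76.

File A, by a factor of 2.76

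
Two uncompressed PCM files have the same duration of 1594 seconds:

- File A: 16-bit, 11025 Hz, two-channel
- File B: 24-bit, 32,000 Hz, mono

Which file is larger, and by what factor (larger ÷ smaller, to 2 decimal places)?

File A: 11,025 × 2 × 2 = 44,100 bytes/s.
File B: 32,000 × 3 × 1 = 96,000 bytes/s.
File B is larger; ratio = 153,024,000 / 70,295,400 = 2.18.

File B, by a factor of 2.18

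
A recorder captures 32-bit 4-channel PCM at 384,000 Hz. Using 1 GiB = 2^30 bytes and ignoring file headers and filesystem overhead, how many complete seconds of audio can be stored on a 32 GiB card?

Uncompressed byte rate = 384,000 × 4 × 4 = 6,144,000 bytes/s.
Capacity = 32 × 1,073,741,824 = 34,359,738,368 bytes.
34,359,738,368 / 6,144,000 ≈ 5592.41 s → 5,592 seconds.

5,592 seconds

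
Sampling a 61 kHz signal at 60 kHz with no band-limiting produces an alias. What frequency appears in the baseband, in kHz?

Nyquist = 60,000/2 = 30,000 Hz; 61,000 Hz exceeds it.
Alias = |61,000 − 1×60,000| = |61,000 − 60,000| = 1,000 Hz = 1 kHz.

1 kHz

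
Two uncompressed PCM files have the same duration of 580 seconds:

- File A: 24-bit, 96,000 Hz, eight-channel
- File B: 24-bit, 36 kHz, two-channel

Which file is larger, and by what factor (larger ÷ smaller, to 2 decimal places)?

File A, by a factor of 10.67

File A: 96,000 × 3 × 8 = 2,304,000 bytes/s.
File B: 36,000 × 3 × 2 = 216,000 bytes/s.
File A is larger; ratio = 1,336,320,000 / 125,280,000 = 10.67.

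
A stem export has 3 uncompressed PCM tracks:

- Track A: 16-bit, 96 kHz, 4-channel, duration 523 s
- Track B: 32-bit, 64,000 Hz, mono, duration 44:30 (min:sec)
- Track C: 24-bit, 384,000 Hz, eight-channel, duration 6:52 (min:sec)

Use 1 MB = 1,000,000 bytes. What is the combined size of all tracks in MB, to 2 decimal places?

4882.18 MB

Track A: 96,000 × 523 × 2 × 4 = 401,664,000 bytes.
Track B: 44:30 (min:sec) = 2,670 s; 64,000 × 2,670 × 4 × 1 = 683,520,000 bytes.
Track C: 6:52 (min:sec) = 412 s; 384,000 × 412 × 3 × 8 = 3,796,992,000 bytes.
Total = 4,882,176,000 bytes = 4882.18 MB.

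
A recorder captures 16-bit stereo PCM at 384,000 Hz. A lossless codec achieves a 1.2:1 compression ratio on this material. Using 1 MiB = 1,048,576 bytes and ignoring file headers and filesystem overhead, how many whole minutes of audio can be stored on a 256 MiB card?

3 minutes

Uncompressed byte rate = 384,000 × 2 × 2 = 1,536,000 bytes/s.
After 1.2:1 compression, effective rate ≈ 1280000 bytes/s.
Capacity = 256 × 1,048,576 = 268,435,456 bytes.
268,435,456 / effective rate ≈ 209.72 s → 3 minutes.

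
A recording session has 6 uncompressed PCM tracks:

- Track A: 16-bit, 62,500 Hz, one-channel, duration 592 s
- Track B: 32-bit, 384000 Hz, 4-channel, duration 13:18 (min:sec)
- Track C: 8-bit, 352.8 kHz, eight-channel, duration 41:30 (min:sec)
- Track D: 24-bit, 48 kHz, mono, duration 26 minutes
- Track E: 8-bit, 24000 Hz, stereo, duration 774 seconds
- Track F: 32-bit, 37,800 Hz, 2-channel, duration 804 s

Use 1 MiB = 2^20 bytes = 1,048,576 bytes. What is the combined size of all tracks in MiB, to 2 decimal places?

11930.09 MiB

Track A: 62,500 × 592 × 2 × 1 = 74,000,000 bytes.
Track B: 13:18 (min:sec) = 798 s; 384,000 × 798 × 4 × 4 = 4,902,912,000 bytes.
Track C: 41:30 (min:sec) = 2,490 s; 352,800 × 2,490 × 1 × 8 = 7,027,776,000 bytes.
Track D: 26 minutes = 1,560 s; 48,000 × 1,560 × 3 × 1 = 224,640,000 bytes.
Track E: 24,000 × 774 × 1 × 2 = 37,152,000 bytes.
Track F: 37,800 × 804 × 4 × 2 = 243,129,600 bytes.
Total = 12,509,609,600 bytes = 11930.09 MiB.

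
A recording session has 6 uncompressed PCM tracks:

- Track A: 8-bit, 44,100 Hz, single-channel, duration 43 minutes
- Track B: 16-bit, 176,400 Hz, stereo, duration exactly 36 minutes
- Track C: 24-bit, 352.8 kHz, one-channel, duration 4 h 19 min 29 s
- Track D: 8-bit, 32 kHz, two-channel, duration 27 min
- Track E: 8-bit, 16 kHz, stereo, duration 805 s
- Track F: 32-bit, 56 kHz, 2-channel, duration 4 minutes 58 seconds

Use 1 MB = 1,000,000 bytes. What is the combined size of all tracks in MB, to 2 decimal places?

Track A: 43 minutes = 2,580 s; 44,100 × 2,580 × 1 × 1 = 113,778,000 bytes.
Track B: exactly 36 minutes = 2,160 s; 176,400 × 2,160 × 2 × 2 = 1,524,096,000 bytes.
Track C: 4 h 19 min 29 s = 15,569 s; 352,800 × 15,569 × 3 × 1 = 16,478,229,600 bytes.
Track D: 27 min = 1,620 s; 32,000 × 1,620 × 1 × 2 = 103,680,000 bytes.
Track E: 16,000 × 805 × 1 × 2 = 25,760,000 bytes.
Track F: 4 minutes 58 seconds = 298 s; 56,000 × 298 × 4 × 2 = 133,504,000 bytes.
Total = 18,379,047,600 bytes = 18379.05 MB.

18379.05 MB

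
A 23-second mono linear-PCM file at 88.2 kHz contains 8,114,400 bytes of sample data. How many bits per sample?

Bytes per sample = 8,114,400 / (88,200 × 23 × 1) = 8,114,400 / 2,028,600 = 4.
Bit depth = 4 × 8 = 32 bits.

32 bits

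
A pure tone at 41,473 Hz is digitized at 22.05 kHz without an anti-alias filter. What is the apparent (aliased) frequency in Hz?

Nyquist = 22,050/2 = 11,025 Hz; 41,473 Hz exceeds it.
Alias = |41,473 − 2×22,050| = |41,473 − 44,100| = 2,627 Hz.

2,627 Hz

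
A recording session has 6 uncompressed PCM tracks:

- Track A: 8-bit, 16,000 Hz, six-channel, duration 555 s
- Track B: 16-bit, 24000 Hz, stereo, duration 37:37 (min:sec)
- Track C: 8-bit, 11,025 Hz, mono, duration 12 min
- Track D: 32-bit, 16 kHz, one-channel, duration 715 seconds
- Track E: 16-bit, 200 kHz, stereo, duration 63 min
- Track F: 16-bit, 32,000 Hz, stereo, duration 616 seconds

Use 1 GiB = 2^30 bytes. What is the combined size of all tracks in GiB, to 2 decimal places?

Track A: 16,000 × 555 × 1 × 6 = 53,280,000 bytes.
Track B: 37:37 (min:sec) = 2,257 s; 24,000 × 2,257 × 2 × 2 = 216,672,000 bytes.
Track C: 12 min = 720 s; 11,025 × 720 × 1 × 1 = 7,938,000 bytes.
Track D: 16,000 × 715 × 4 × 1 = 45,760,000 bytes.
Track E: 63 min = 3,780 s; 200,000 × 3,780 × 2 × 2 = 3,024,000,000 bytes.
Track F: 32,000 × 616 × 2 × 2 = 78,848,000 bytes.
Total = 3,426,498,000 bytes = 3.19 GiB.

3.19 GiB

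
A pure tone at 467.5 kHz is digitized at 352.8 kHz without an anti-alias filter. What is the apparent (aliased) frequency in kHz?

114.7 kHz

Nyquist = 352,800/2 = 176,400 Hz; 467,500 Hz exceeds it.
Alias = |467,500 − 1×352,800| = |467,500 − 352,800| = 114,700 Hz = 114.7 kHz.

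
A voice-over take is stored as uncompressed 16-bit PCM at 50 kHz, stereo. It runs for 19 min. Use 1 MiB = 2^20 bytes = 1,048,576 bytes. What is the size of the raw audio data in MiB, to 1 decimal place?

Duration = 19 min = 1,140 s.
Bytes = 50,000 samples/s × 1,140 s × 2 bytes/sample × 2 ch = 228,000,000 bytes.
228,000,000 / 1,048,576 = 217.4 MiB.

217.4 MiB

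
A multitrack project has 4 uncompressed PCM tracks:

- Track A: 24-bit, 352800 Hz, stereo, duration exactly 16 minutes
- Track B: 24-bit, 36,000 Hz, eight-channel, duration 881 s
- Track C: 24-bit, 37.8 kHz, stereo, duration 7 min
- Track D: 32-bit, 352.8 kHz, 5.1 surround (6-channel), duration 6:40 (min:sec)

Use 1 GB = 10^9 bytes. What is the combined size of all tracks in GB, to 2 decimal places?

6.28 GB

Track A: exactly 16 minutes = 960 s; 352,800 × 960 × 3 × 2 = 2,032,128,000 bytes.
Track B: 36,000 × 881 × 3 × 8 = 761,184,000 bytes.
Track C: 7 min = 420 s; 37,800 × 420 × 3 × 2 = 95,256,000 bytes.
Track D: 6:40 (min:sec) = 400 s; 352,800 × 400 × 4 × 6 = 3,386,880,000 bytes.
Total = 6,275,448,000 bytes = 6.28 GB.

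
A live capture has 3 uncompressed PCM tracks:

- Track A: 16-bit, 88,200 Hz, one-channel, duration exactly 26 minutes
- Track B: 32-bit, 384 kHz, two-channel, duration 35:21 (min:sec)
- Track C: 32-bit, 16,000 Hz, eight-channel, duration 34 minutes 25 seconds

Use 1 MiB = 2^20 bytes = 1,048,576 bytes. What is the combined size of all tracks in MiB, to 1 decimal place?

Track A: exactly 26 minutes = 1,560 s; 88,200 × 1,560 × 2 × 1 = 275,184,000 bytes.
Track B: 35:21 (min:sec) = 2,121 s; 384,000 × 2,121 × 4 × 2 = 6,515,712,000 bytes.
Track C: 34 minutes 25 seconds = 2,065 s; 16,000 × 2,065 × 4 × 8 = 1,057,280,000 bytes.
Total = 7,848,176,000 bytes = 7484.6 MiB.

7484.6 MiB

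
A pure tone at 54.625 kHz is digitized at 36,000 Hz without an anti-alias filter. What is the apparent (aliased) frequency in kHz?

17.375 kHz

Nyquist = 36,000/2 = 18,000 Hz; 54,625 Hz exceeds it.
Alias = |54,625 − 2×36,000| = |54,625 − 72,000| = 17,375 Hz = 17.375 kHz.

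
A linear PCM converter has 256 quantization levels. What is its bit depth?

8 bits

log2(256) = 8.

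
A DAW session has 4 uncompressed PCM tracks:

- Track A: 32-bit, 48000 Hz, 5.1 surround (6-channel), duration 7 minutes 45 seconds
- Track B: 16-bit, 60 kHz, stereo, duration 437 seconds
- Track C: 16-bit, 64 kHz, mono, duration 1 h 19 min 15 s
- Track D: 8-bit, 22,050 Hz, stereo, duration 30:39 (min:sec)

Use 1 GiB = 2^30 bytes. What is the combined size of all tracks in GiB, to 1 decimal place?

Track A: 7 minutes 45 seconds = 465 s; 48,000 × 465 × 4 × 6 = 535,680,000 bytes.
Track B: 60,000 × 437 × 2 × 2 = 104,880,000 bytes.
Track C: 1 h 19 min 15 s = 4,755 s; 64,000 × 4,755 × 2 × 1 = 608,640,000 bytes.
Track D: 30:39 (min:sec) = 1,839 s; 22,050 × 1,839 × 1 × 2 = 81,099,900 bytes.
Total = 1,330,299,900 bytes = 1.2 GiB.

1.2 GiB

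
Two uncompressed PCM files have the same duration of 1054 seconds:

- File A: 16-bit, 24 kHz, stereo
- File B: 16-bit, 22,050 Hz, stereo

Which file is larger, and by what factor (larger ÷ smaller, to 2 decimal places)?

File A: 24,000 × 2 × 2 = 96,000 bytes/s.
File B: 22,050 × 2 × 2 = 88,200 bytes/s.
File A is larger; ratio = 101,184,000 / 92,962,800 = 1.09.

File A, by a factor of 1.09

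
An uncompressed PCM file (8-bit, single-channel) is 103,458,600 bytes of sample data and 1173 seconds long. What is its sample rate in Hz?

Bytes = sample_rate × seconds × bytes_per_sample × channels.
sample_rate = 103,458,600 / (1,173 × 1 × 1) = 103,458,600 / 1,173 = 88,200 Hz.

88,200 Hz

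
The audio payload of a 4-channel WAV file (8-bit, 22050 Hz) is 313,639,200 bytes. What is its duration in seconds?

3,556 seconds

Byte rate = 22,050 × 1 × 4 = 88,200 bytes/s.
Duration = 313,639,200 / 88,200 = 3,556 s.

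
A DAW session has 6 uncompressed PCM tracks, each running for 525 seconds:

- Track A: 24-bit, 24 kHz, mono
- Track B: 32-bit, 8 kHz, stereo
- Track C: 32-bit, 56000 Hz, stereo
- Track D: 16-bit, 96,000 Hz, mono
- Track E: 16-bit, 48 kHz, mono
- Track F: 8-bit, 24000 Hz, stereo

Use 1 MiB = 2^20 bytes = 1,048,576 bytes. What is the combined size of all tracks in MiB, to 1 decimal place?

Track A: 24,000 × 525 × 3 × 1 = 37,800,000 bytes.
Track B: 8,000 × 525 × 4 × 2 = 33,600,000 bytes.
Track C: 56,000 × 525 × 4 × 2 = 235,200,000 bytes.
Track D: 96,000 × 525 × 2 × 1 = 100,800,000 bytes.
Track E: 48,000 × 525 × 2 × 1 = 50,400,000 bytes.
Track F: 24,000 × 525 × 1 × 2 = 25,200,000 bytes.
Total = 483,000,000 bytes = 460.6 MiB.

460.6 MiB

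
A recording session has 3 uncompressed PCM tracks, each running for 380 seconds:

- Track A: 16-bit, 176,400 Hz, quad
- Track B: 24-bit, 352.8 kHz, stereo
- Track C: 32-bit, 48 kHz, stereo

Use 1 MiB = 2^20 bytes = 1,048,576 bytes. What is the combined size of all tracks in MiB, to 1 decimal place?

Track A: 176,400 × 380 × 2 × 4 = 536,256,000 bytes.
Track B: 352,800 × 380 × 3 × 2 = 804,384,000 bytes.
Track C: 48,000 × 380 × 4 × 2 = 145,920,000 bytes.
Total = 1,486,560,000 bytes = 1417.7 MiB.

1417.7 MiB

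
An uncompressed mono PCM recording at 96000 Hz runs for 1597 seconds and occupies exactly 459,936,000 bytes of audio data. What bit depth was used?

Bytes per sample = 459,936,000 / (96,000 × 1,597 × 1) = 459,936,000 / 153,312,000 = 3.
Bit depth = 3 × 8 = 24 bits.

24 bits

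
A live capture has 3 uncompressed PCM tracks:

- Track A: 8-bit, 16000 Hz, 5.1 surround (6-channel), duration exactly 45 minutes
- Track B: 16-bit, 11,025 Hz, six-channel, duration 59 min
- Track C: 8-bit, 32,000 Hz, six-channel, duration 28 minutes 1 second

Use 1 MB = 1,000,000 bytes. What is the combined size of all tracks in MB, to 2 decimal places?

1050.29 MB

Track A: exactly 45 minutes = 2,700 s; 16,000 × 2,700 × 1 × 6 = 259,200,000 bytes.
Track B: 59 min = 3,540 s; 11,025 × 3,540 × 2 × 6 = 468,342,000 bytes.
Track C: 28 minutes 1 second = 1,681 s; 32,000 × 1,681 × 1 × 6 = 322,752,000 bytes.
Total = 1,050,294,000 bytes = 1050.29 MB.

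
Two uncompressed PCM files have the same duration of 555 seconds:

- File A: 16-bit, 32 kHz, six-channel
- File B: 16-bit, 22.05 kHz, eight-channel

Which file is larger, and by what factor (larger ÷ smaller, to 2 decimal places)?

File A: 32,000 × 2 × 6 = 384,000 bytes/s.
File B: 22,050 × 2 × 8 = 352,800 bytes/s.
File A is larger; ratio = 213,120,000 / 195,804,000 = 1.09.

File A, by a factor of 1.09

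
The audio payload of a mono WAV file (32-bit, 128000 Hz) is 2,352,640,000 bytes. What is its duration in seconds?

Byte rate = 128,000 × 4 × 1 = 512,000 bytes/s.
Duration = 2,352,640,000 / 512,000 = 4,595 s.

4,595 seconds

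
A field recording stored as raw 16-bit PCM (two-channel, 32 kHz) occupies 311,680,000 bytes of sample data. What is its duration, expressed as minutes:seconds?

Byte rate = 32,000 × 2 × 2 = 128,000 bytes/s.
Duration = 311,680,000 / 128,000 = 2,435 s.
2,435 s = 40:35.

40:35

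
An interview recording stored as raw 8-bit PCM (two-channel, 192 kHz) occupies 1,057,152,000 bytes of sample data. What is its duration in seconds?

Byte rate = 192,000 × 1 × 2 = 384,000 bytes/s.
Duration = 1,057,152,000 / 384,000 = 2,753 s.

2,753 seconds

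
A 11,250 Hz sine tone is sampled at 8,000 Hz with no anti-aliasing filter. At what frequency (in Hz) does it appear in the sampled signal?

3,250 Hz

Nyquist = 8,000/2 = 4,000 Hz; 11,250 Hz exceeds it.
Alias = |11,250 − 1×8,000| = |11,250 − 8,000| = 3,250 Hz.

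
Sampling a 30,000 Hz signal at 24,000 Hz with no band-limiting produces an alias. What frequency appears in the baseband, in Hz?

Nyquist = 24,000/2 = 12,000 Hz; 30,000 Hz exceeds it.
Alias = |30,000 − 1×24,000| = |30,000 − 24,000| = 6,000 Hz.

6,000 Hz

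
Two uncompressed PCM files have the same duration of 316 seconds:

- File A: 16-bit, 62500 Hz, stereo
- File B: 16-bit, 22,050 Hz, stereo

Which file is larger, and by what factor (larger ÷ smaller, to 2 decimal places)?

File A, by a factor of 2.83

File A: 62,500 × 2 × 2 = 250,000 bytes/s.
File B: 22,050 × 2 × 2 = 88,200 bytes/s.
File A is larger; ratio = 79,000,000 / 27,871,200 = 2.83.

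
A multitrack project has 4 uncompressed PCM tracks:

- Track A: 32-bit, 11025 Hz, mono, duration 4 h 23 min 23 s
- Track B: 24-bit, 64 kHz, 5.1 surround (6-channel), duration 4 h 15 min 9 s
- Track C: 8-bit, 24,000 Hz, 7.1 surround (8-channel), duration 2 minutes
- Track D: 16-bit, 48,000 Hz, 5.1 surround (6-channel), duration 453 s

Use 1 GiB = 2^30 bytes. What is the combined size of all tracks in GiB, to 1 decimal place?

17.3 GiB

Track A: 4 h 23 min 23 s = 15,803 s; 11,025 × 15,803 × 4 × 1 = 696,912,300 bytes.
Track B: 4 h 15 min 9 s = 15,309 s; 64,000 × 15,309 × 3 × 6 = 17,635,968,000 bytes.
Track C: 2 minutes = 120 s; 24,000 × 120 × 1 × 8 = 23,040,000 bytes.
Track D: 48,000 × 453 × 2 × 6 = 260,928,000 bytes.
Total = 18,616,848,300 bytes = 17.3 GiB.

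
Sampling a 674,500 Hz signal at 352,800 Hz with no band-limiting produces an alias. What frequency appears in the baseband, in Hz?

Nyquist = 352,800/2 = 176,400 Hz; 674,500 Hz exceeds it.
Alias = |674,500 − 2×352,800| = |674,500 − 705,600| = 31,100 Hz.

31,100 Hz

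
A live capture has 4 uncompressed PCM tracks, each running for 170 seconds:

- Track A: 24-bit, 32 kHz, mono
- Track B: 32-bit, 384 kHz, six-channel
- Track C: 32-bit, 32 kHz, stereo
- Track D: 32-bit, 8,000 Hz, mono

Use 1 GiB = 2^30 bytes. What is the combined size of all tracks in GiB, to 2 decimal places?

Track A: 32,000 × 170 × 3 × 1 = 16,320,000 bytes.
Track B: 384,000 × 170 × 4 × 6 = 1,566,720,000 bytes.
Track C: 32,000 × 170 × 4 × 2 = 43,520,000 bytes.
Track D: 8,000 × 170 × 4 × 1 = 5,440,000 bytes.
Total = 1,632,000,000 bytes = 1.52 GiB.

1.52 GiB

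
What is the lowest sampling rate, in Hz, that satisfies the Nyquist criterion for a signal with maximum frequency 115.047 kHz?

Minimum sample rate = 2 × 115,047 Hz = 230,094 Hz.

230,094 Hz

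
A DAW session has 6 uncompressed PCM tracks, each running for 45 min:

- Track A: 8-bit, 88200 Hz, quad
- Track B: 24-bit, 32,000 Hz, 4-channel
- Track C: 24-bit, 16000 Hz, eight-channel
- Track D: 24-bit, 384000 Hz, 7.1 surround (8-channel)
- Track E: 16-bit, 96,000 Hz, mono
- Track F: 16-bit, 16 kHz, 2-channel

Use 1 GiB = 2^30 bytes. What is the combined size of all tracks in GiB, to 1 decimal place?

45 min = 2,700 s.
Track A: 88,200 × 2,700 × 1 × 4 = 952,560,000 bytes.
Track B: 32,000 × 2,700 × 3 × 4 = 1,036,800,000 bytes.
Track C: 16,000 × 2,700 × 3 × 8 = 1,036,800,000 bytes.
Track D: 384,000 × 2,700 × 3 × 8 = 24,883,200,000 bytes.
Track E: 96,000 × 2,700 × 2 × 1 = 518,400,000 bytes.
Track F: 16,000 × 2,700 × 2 × 2 = 172,800,000 bytes.
Total = 28,600,560,000 bytes = 26.6 GiB.

26.6 GiB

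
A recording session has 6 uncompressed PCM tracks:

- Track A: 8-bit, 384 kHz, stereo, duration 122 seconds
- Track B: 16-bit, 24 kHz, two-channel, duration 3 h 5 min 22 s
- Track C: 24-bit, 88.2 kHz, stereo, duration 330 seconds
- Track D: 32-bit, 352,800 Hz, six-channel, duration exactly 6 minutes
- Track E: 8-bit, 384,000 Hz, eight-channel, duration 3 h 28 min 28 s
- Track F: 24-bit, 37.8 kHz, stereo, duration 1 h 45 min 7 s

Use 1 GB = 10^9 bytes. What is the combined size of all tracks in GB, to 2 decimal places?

44.24 GB

Track A: 384,000 × 122 × 1 × 2 = 93,696,000 bytes.
Track B: 3 h 5 min 22 s = 11,122 s; 24,000 × 11,122 × 2 × 2 = 1,067,712,000 bytes.
Track C: 88,200 × 330 × 3 × 2 = 174,636,000 bytes.
Track D: exactly 6 minutes = 360 s; 352,800 × 360 × 4 × 6 = 3,048,192,000 bytes.
Track E: 3 h 28 min 28 s = 12,508 s; 384,000 × 12,508 × 1 × 8 = 38,424,576,000 bytes.
Track F: 1 h 45 min 7 s = 6,307 s; 37,800 × 6,307 × 3 × 2 = 1,430,427,600 bytes.
Total = 44,239,239,600 bytes = 44.24 GB.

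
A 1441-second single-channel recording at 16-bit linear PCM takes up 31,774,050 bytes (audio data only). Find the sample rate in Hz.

Bytes = sample_rate × seconds × bytes_per_sample × channels.
sample_rate = 31,774,050 / (1,441 × 2 × 1) = 31,774,050 / 2,882 = 11,025 Hz.

11,025 Hz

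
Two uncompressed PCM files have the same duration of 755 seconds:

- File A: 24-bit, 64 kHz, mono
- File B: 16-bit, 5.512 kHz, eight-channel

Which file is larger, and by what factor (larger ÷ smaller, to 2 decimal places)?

File A: 64,000 × 3 × 1 = 192,000 bytes/s.
File B: 5,512 × 2 × 8 = 88,192 bytes/s.
File A is larger; ratio = 144,960,000 / 66,584,960 = 2.18.

File A, by a factor of 2.18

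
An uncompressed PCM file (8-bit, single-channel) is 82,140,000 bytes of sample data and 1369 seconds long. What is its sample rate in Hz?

Bytes = sample_rate × seconds × bytes_per_sample × channels.
sample_rate = 82,140,000 / (1,369 × 1 × 1) = 82,140,000 / 1,369 = 60,000 Hz.

60,000 Hz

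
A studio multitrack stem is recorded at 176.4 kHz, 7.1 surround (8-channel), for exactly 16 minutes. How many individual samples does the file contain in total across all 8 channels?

exactly 16 minutes = 960 s.
176,400 × 960 s × 8 ch = 1,354,752,000 samples.

1,354,752,000 samples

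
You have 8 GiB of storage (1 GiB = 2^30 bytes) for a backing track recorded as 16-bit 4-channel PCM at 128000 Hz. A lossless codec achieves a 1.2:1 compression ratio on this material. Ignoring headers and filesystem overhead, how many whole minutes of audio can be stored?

167 minutes

Uncompressed byte rate = 128,000 × 2 × 4 = 1,024,000 bytes/s.
After 1.2:1 compression, effective rate ≈ 853333.33 bytes/s.
Capacity = 8 × 1,073,741,824 = 8,589,934,592 bytes.
8,589,934,592 / effective rate ≈ 10066.33 s → 167 minutes.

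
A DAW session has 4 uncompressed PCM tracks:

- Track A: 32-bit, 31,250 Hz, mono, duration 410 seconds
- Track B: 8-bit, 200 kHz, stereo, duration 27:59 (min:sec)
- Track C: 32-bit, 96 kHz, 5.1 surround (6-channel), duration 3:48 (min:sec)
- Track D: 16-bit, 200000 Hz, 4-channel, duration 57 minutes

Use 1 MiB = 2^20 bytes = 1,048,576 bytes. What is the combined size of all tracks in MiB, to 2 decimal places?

6408.85 MiB

Track A: 31,250 × 410 × 4 × 1 = 51,250,000 bytes.
Track B: 27:59 (min:sec) = 1,679 s; 200,000 × 1,679 × 1 × 2 = 671,600,000 bytes.
Track C: 3:48 (min:sec) = 228 s; 96,000 × 228 × 4 × 6 = 525,312,000 bytes.
Track D: 57 minutes = 3,420 s; 200,000 × 3,420 × 2 × 4 = 5,472,000,000 bytes.
Total = 6,720,162,000 bytes = 6408.85 MiB.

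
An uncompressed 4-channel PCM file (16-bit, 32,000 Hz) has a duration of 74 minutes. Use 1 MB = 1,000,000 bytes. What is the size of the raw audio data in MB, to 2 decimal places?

1136.64 MB

Duration = 74 minutes = 4,440 s.
Bytes = 32,000 samples/s × 4,440 s × 2 bytes/sample × 4 ch = 1,136,640,000 bytes.
1,136,640,000 / 1,000,000 = 1136.64 MB.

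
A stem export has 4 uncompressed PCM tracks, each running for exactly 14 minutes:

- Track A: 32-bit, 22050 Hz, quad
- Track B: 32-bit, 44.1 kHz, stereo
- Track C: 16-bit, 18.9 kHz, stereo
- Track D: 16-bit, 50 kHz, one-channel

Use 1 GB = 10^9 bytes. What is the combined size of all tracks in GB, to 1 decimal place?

exactly 14 minutes = 840 s.
Track A: 22,050 × 840 × 4 × 4 = 296,352,000 bytes.
Track B: 44,100 × 840 × 4 × 2 = 296,352,000 bytes.
Track C: 18,900 × 840 × 2 × 2 = 63,504,000 bytes.
Track D: 50,000 × 840 × 2 × 1 = 84,000,000 bytes.
Total = 740,208,000 bytes = 0.7 GB.

0.7 GB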